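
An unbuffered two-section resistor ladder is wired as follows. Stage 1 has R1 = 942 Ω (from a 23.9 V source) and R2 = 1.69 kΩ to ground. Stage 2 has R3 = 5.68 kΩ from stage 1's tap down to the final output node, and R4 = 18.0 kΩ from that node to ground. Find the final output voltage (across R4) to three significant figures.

V_out ≈ 11.4 V

Stage 2 presents R3+R4 = 23680 Ω as a load on stage 1's tap.
Stage 1's lower leg becomes R2‖(R3+R4) = 1577 Ω, so V_mid = 23.9 × 1577/2519 = 14.96 V.
Stage 2 is itself unloaded: V_out = V_mid × R4/(R3+R4) = 14.96 × 18000/23680 = 11.4 V.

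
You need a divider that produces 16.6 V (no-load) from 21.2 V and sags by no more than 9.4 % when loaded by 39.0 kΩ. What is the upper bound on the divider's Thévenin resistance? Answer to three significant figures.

R_th ≤ 4.05 kΩ

Loading drop = R_th/(R_th + R_L) ≤ 0.0940, so R_th ≤ R_L · ε/(1−ε) = 39.0 kΩ × 0.0940/0.9060 = 4.05 kΩ.
(Any R1, R2 with R2/(R1+R2) = 0.783 and R1‖R2 ≤ 4.05 kΩ will meet the spec.)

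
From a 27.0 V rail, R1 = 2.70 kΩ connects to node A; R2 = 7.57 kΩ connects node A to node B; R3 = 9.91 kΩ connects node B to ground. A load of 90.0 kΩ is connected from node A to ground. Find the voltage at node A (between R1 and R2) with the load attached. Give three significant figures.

Below node A the series string R2+R3 = 17.48 kΩ sits in parallel with the 90.0 kΩ load: 14.64 kΩ.
V_A = 27.0 × 14.64/(2.70 + 14.64) = 22.8 V.

V ≈ 22.8 V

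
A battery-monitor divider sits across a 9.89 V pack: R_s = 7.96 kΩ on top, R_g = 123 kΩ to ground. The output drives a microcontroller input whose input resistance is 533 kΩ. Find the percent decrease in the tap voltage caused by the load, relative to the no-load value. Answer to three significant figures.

The divider's output (Thévenin) resistance is R_s‖R_g = 7.476 kΩ.
Fractional drop under load = R_th/(R_th + R_L) = 7.476 / (7.476 + 533) = 0.01383.
So the output falls by 1.38 %.

1.38 %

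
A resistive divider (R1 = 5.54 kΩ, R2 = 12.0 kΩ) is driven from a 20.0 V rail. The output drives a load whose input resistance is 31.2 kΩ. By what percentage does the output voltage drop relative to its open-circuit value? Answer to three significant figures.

The divider's output (Thévenin) resistance is R1‖R2 = 3.790 kΩ.
Fractional drop under load = R_th/(R_th + R_L) = 3.790 / (3.790 + 31.2) = 0.1083.
So the output falls by 10.8 %.

10.8 %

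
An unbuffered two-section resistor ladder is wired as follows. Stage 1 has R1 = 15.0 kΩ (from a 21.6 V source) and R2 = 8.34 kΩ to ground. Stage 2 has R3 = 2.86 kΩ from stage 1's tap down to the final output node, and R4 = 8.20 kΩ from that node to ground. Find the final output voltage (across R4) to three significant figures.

Stage 2 presents R3+R4 = 11.06 kΩ as a load on stage 1's tap.
Stage 1's lower leg becomes R2‖(R3+R4) = 4.755 kΩ, so V_mid = 21.6 × 4.755/19.75 = 5.199 V.
Stage 2 is itself unloaded: V_out = V_mid × R4/(R3+R4) = 5.199 × 8.20/11.06 = 3.85 V.

V_out ≈ 3.85 V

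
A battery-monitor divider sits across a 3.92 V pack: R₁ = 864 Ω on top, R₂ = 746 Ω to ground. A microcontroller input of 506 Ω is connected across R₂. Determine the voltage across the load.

V_out ≈ 1.01 V

The load sits in parallel with R₂: R₂‖R_L = (746 × 506) / (746 + 506) = 301.5 Ω.
V_out = 3.92 × 301.5 / (864 + 301.5) = 3.92 × 301.5/1165 = 1.01 V.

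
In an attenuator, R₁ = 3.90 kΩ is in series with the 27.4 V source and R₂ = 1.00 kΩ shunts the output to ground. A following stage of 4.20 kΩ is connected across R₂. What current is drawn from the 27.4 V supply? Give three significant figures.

R₂‖R_L = 0.8077 kΩ, so the source sees R₁ + R₂‖R_L = 4.708 kΩ.
I = 27.4 V / 4.708 kΩ = 5.82 mA.

I ≈ 5.82 mA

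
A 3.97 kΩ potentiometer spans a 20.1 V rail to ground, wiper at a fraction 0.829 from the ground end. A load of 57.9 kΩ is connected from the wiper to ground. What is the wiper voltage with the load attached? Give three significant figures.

V ≈ 16.5 V

The wiper splits the pot into (1−α)R = 678.9 Ω above and αR = 3291 Ω below.
Lower section ‖ load = 3114 Ω.
V_wiper = 20.1 × 3114/(678.9 + 3114) = 16.5 V.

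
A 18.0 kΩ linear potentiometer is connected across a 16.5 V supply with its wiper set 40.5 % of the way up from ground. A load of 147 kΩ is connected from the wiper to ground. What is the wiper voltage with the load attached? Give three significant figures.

V ≈ 6.49 V

The wiper splits the pot into (1−α)R = 10.71 kΩ above and αR = 7.290 kΩ below.
Lower section ‖ load = 6.946 kΩ.
V_wiper = 16.5 × 6.946/(10.71 + 6.946) = 6.49 V.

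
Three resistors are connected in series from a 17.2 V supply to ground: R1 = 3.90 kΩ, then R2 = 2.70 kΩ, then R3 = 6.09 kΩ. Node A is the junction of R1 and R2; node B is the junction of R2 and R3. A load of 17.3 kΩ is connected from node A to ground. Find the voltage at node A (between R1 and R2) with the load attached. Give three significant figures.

V ≈ 10.3 V

Below node A the series string R2+R3 = 8.790 kΩ sits in parallel with the 17.3 kΩ load: 5.829 kΩ.
V_A = 17.2 × 5.829/(3.90 + 5.829) = 10.3 V.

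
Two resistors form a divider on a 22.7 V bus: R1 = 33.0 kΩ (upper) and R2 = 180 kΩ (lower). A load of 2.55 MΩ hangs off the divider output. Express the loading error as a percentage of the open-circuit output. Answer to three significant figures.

The divider's output (Thévenin) resistance is R1‖R2 = 27.89 kΩ.
Fractional drop under load = R_th/(R_th + R_L) = 27.89 / (27.89 + 2550) = 0.01082.
So the output falls by 1.08 %.

1.08 %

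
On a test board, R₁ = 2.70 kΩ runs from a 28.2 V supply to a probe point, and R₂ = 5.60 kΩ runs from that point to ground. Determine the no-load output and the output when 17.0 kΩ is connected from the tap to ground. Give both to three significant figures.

Open-circuit: V = 28.2 × 5.60/(2.70 + 5.60) = 19.0 V.
With the load, R₂ becomes R₂‖R_L = 4.212 kΩ, so V = 28.2 × 4.212/6.912 = 17.2 V.

Unloaded: 19.0 V; loaded: 17.2 V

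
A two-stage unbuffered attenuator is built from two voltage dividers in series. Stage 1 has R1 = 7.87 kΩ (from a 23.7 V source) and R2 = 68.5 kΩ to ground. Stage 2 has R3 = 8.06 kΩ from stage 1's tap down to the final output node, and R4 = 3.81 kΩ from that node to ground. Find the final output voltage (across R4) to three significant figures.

Stage 2 presents R3+R4 = 11.87 kΩ as a load on stage 1's tap.
Stage 1's lower leg becomes R2‖(R3+R4) = 10.12 kΩ, so V_mid = 23.7 × 10.12/17.99 = 13.33 V.
Stage 2 is itself unloaded: V_out = V_mid × R4/(R3+R4) = 13.33 × 3.81/11.87 = 4.28 V.

V_out ≈ 4.28 V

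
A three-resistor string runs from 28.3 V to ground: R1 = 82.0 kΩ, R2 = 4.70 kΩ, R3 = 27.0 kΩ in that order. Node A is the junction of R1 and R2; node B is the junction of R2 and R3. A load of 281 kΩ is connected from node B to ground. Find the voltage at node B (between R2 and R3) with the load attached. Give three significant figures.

At node B, R3 is in parallel with the load: R3‖R_L = 24.63 kΩ.
Below node A the resistance is R2 + (R3‖R_L) = 29.33 kΩ, so V_A = 28.3 × 29.33/111.3 = 7.456 V.
Then V_B = V_A × (R3‖R_L)/(R2 + R3‖R_L) = 7.456 × 24.63/29.33 = 6.26 V.

V ≈ 6.26 V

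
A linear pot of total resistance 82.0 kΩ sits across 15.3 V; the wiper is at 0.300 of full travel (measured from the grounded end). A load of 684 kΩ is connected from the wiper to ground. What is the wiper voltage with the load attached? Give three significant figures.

The wiper splits the pot into (1−α)R = 57.40 kΩ above and αR = 24.60 kΩ below.
Lower section ‖ load = 23.75 kΩ.
V_wiper = 15.3 × 23.75/(57.40 + 23.75) = 4.48 V.

V ≈ 4.48 V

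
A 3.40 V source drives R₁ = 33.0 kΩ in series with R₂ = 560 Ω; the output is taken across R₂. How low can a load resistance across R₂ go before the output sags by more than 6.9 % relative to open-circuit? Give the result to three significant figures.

R_L(min) ≈ 7.43 kΩ

Output resistance R_th = R₁‖R₂ = (33000 × 560)/33560 = 550.7 Ω.
The fractional drop is R_th/(R_th + R_L); requiring this ≤ 0.0690 gives R_L ≥ R_th(1/0.0690 − 1) = 550.7 × 13.49 = 7.43 kΩ.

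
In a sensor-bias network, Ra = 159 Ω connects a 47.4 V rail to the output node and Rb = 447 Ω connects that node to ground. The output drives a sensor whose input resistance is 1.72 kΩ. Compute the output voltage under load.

V_out ≈ 32.7 V

The load sits in parallel with Rb: Rb‖R_L = (447 × 1720) / (447 + 1720) = 354.8 Ω.
V_out = 47.4 × 354.8 / (159 + 354.8) = 47.4 × 354.8/513.8 = 32.7 V.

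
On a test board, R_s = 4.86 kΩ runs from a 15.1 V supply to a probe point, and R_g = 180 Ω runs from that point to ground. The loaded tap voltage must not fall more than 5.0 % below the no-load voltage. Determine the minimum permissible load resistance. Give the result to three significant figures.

R_L(min) ≈ 3.30 kΩ

Output resistance R_th = R_s‖R_g = (4860 × 180)/5040 = 173.6 Ω.
The fractional drop is R_th/(R_th + R_L); requiring this ≤ 0.0500 gives R_L ≥ R_th(1/0.0500 − 1) = 173.6 × 19.00 = 3.30 kΩ.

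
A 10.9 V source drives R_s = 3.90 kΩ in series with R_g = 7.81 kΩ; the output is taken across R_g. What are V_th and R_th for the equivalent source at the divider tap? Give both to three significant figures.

V_th = 7.27 V, R_th = 2.60 kΩ

V_th is the open-circuit tap voltage: 10.9 × 7.81/(3.90 + 7.81) = 7.27 V.
With the supply zeroed, R_s and R_g appear in parallel from the tap: R_th = R_s‖R_g = (3.90 × 7.81)/11.71 = 2.60 kΩ.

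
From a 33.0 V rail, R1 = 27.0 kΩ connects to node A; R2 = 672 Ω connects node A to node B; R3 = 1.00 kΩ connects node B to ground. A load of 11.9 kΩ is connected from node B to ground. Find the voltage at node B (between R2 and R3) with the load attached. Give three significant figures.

At node B, R3 is in parallel with the load: R3‖R_L = 922.5 Ω.
Below node A the resistance is R2 + (R3‖R_L) = 1594 Ω, so V_A = 33.0 × 1594/28590 = 1.840 V.
Then V_B = V_A × (R3‖R_L)/(R2 + R3‖R_L) = 1.840 × 922.5/1594 = 1.06 V.

V ≈ 1.06 V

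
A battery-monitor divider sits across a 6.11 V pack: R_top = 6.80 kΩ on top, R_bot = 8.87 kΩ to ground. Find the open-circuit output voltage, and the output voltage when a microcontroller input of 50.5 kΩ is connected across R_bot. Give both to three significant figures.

Open-circuit: V = 6.11 × 8.87/(6.80 + 8.87) = 3.46 V.
With the load, R_bot becomes R_bot‖R_L = 7.545 kΩ, so V = 6.11 × 7.545/14.34 = 3.21 V.

Unloaded: 3.46 V; loaded: 3.21 V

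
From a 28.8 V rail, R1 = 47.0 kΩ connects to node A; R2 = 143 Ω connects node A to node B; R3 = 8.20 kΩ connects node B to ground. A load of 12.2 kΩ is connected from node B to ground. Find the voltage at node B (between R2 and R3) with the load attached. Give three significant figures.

V ≈ 2.71 V

At node B, R3 is in parallel with the load: R3‖R_L = 4904 Ω.
Below node A the resistance is R2 + (R3‖R_L) = 5047 Ω, so V_A = 28.8 × 5047/52050 = 2.793 V.
Then V_B = V_A × (R3‖R_L)/(R2 + R3‖R_L) = 2.793 × 4904/5047 = 2.71 V.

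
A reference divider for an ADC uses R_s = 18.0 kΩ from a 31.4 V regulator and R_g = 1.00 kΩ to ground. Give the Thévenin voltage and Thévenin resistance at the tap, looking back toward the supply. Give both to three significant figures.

V_th = 1.65 V, R_th = 947 Ω

V_th is the open-circuit tap voltage: 31.4 × 1.00/(18.0 + 1.00) = 1.65 V.
With the supply zeroed, R_s and R_g appear in parallel from the tap: R_th = R_s‖R_g = (18.0 × 1.00)/19.00 = 947 Ω.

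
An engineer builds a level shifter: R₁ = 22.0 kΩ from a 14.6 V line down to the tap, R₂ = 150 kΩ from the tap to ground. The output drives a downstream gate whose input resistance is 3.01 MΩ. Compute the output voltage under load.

The load sits in parallel with R₂: R₂‖R_L = (150 × 3010) / (150 + 3010) = 142.9 kΩ.
V_out = 14.6 × 142.9 / (22.0 + 142.9) = 14.6 × 142.9/164.9 = 12.7 V.
(Unloaded it would have been 12.7 V.)

V_out ≈ 12.7 V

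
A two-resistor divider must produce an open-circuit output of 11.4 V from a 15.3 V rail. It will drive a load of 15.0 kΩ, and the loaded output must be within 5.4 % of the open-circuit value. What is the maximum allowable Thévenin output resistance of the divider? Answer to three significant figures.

R_th ≤ 856 Ω

Loading drop = R_th/(R_th + R_L) ≤ 0.0540, so R_th ≤ R_L · ε/(1−ε) = 15.0 kΩ × 0.0540/0.9460 = 856 Ω.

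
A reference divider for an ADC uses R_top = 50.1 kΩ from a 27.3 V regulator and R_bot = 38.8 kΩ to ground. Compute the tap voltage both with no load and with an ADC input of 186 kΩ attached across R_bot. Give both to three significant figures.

Open-circuit: V = 27.3 × 38.8/(50.1 + 38.8) = 11.9 V.
With the load, R_bot becomes R_bot‖R_L = 32.10 kΩ, so V = 27.3 × 32.10/82.20 = 10.7 V.

Unloaded: 11.9 V; loaded: 10.7 V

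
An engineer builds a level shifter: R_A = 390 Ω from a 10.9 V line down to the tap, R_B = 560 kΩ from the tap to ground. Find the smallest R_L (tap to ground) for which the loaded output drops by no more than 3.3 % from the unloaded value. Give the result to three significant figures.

Output resistance R_th = R_A‖R_B = (390 × 560000)/560400 = 389.7 Ω.
The fractional drop is R_th/(R_th + R_L); requiring this ≤ 0.0330 gives R_L ≥ R_th(1/0.0330 − 1) = 389.7 × 29.30 = 11.4 kΩ.

R_L(min) ≈ 11.4 kΩ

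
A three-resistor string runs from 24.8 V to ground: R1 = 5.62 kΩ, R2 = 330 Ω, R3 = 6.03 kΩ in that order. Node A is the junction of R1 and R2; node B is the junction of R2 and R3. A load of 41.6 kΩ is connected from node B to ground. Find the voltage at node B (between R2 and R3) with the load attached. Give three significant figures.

V ≈ 11.6 V

At node B, R3 is in parallel with the load: R3‖R_L = 5267 Ω.
Below node A the resistance is R2 + (R3‖R_L) = 5597 Ω, so V_A = 24.8 × 5597/11220 = 12.37 V.
Then V_B = V_A × (R3‖R_L)/(R2 + R3‖R_L) = 12.37 × 5267/5597 = 11.6 V.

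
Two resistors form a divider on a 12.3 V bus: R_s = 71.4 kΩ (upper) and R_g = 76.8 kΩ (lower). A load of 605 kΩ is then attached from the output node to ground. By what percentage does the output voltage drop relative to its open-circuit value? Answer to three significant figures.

The divider's output (Thévenin) resistance is R_s‖R_g = 37.00 kΩ.
Fractional drop under load = R_th/(R_th + R_L) = 37.00 / (37.00 + 605) = 0.05763.
So the output falls by 5.76 %.

5.76 %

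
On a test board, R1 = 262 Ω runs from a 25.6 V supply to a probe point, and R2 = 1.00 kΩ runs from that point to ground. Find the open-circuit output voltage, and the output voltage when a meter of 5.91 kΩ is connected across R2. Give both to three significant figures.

Open-circuit: V = 25.6 × 1000/(262 + 1000) = 20.3 V.
With the load, R2 becomes R2‖R_L = 855.3 Ω, so V = 25.6 × 855.3/1117 = 19.6 V.

Unloaded: 20.3 V; loaded: 19.6 V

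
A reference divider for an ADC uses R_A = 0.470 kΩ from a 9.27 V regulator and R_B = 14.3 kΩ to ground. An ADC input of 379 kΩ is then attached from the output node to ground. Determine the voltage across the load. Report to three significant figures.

V_out ≈ 8.96 V

The load sits in parallel with R_B: R_B‖R_L = (14300 × 379000) / (14300 + 379000) = 13780 Ω.
V_out = 9.27 × 13780 / (470 + 13780) = 9.27 × 13780/14250 = 8.96 V.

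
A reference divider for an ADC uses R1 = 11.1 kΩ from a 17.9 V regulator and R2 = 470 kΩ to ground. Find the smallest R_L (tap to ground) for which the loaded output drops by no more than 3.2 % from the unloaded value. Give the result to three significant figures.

R_L(min) ≈ 328 kΩ

Output resistance R_th = R1‖R2 = (11.1 × 470)/481.1 = 10.84 kΩ.
The fractional drop is R_th/(R_th + R_L); requiring this ≤ 0.0320 gives R_L ≥ R_th(1/0.0320 − 1) = 10.84 × 30.25 = 328 kΩ.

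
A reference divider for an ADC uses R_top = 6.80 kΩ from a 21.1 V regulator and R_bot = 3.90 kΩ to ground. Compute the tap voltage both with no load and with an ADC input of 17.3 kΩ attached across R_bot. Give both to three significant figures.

Open-circuit: V = 21.1 × 3.90/(6.80 + 3.90) = 7.69 V.
With the load, R_bot becomes R_bot‖R_L = 3.183 kΩ, so V = 21.1 × 3.183/9.983 = 6.73 V.

Unloaded: 7.69 V; loaded: 6.73 V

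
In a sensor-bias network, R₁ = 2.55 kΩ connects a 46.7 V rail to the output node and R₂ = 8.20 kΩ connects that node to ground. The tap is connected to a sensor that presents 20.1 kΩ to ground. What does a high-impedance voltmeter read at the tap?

The load sits in parallel with R₂: R₂‖R_L = (8.20 × 20.1) / (8.20 + 20.1) = 5.824 kΩ.
V_out = 46.7 × 5.824 / (2.55 + 5.824) = 46.7 × 5.824/8.374 = 32.5 V.

V_out ≈ 32.5 V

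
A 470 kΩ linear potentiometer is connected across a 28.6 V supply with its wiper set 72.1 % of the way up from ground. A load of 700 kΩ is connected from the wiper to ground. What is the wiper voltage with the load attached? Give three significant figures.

The wiper splits the pot into (1−α)R = 131.1 kΩ above and αR = 338.9 kΩ below.
Lower section ‖ load = 228.3 kΩ.
V_wiper = 28.6 × 228.3/(131.1 + 228.3) = 18.2 V.

V ≈ 18.2 V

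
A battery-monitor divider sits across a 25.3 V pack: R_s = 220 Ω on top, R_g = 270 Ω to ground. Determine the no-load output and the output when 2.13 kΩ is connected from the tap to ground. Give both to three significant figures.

Open-circuit: V = 25.3 × 270/(220 + 270) = 13.9 V.
With the load, R_g becomes R_g‖R_L = 239.6 Ω, so V = 25.3 × 239.6/459.6 = 13.2 V.

Unloaded: 13.9 V; loaded: 13.2 V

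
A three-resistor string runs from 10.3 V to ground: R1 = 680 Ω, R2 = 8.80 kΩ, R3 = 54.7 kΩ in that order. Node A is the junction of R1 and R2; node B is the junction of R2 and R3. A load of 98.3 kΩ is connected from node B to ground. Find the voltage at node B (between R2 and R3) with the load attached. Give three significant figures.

At node B, R3 is in parallel with the load: R3‖R_L = 35140 Ω.
Below node A the resistance is R2 + (R3‖R_L) = 43940 Ω, so V_A = 10.3 × 43940/44620 = 10.14 V.
Then V_B = V_A × (R3‖R_L)/(R2 + R3‖R_L) = 10.14 × 35140/43940 = 8.11 V.

V ≈ 8.11 V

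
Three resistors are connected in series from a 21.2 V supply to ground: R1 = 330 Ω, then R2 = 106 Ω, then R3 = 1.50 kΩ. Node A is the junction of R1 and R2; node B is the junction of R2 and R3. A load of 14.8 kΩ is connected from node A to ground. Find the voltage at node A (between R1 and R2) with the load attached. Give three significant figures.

V ≈ 17.3 V

Below node A the series string R2+R3 = 1606 Ω sits in parallel with the 14800 Ω load: 1449 Ω.
V_A = 21.2 × 1449/(330 + 1449) = 17.3 V.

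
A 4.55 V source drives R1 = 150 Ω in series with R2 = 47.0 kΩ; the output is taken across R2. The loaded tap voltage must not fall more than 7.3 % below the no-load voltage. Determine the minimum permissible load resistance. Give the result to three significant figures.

Output resistance R_th = R1‖R2 = (150 × 47000)/47150 = 149.5 Ω.
The fractional drop is R_th/(R_th + R_L); requiring this ≤ 0.0730 gives R_L ≥ R_th(1/0.0730 − 1) = 149.5 × 12.70 = 1.90 kΩ.

R_L(min) ≈ 1.90 kΩ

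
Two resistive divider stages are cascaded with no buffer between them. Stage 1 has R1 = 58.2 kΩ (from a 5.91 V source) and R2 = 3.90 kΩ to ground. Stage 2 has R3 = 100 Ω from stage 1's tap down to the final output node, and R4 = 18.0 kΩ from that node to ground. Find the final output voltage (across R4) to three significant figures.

Stage 2 presents R3+R4 = 18100 Ω as a load on stage 1's tap.
Stage 1's lower leg becomes R2‖(R3+R4) = 3209 Ω, so V_mid = 5.91 × 3209/61410 = 0.3088 V.
Stage 2 is itself unloaded: V_out = V_mid × R4/(R3+R4) = 0.3088 × 18000/18100 = 0.307 V.

V_out ≈ 0.307 V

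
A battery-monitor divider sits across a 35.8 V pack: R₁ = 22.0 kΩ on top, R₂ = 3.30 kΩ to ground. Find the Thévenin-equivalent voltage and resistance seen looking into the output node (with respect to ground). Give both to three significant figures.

V_th is the open-circuit tap voltage: 35.8 × 3.30/(22.0 + 3.30) = 4.67 V.
With the supply zeroed, R₁ and R₂ appear in parallel from the tap: R_th = R₁‖R₂ = (22.0 × 3.30)/25.30 = 2.87 kΩ.

V_th = 4.67 V, R_th = 2.87 kΩ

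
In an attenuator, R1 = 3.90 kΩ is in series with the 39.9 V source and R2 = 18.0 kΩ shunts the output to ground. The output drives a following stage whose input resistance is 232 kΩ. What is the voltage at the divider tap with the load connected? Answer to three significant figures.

V_out ≈ 32.3 V

The load sits in parallel with R2: R2‖R_L = (18.0 × 232) / (18.0 + 232) = 16.70 kΩ.
V_out = 39.9 × 16.70 / (3.90 + 16.70) = 39.9 × 16.70/20.60 = 32.3 V.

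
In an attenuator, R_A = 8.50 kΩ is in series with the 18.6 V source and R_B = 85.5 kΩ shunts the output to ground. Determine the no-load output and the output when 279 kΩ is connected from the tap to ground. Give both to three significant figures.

Unloaded: 16.9 V; loaded: 16.5 V

Open-circuit: V = 18.6 × 85.5/(8.50 + 85.5) = 16.9 V.
With the load, R_B becomes R_B‖R_L = 65.44 kΩ, so V = 18.6 × 65.44/73.94 = 16.5 V.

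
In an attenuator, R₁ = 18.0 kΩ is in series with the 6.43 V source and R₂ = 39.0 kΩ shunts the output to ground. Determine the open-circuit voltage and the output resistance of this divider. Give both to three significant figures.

V_th is the open-circuit tap voltage: 6.43 × 39.0/(18.0 + 39.0) = 4.40 V.
With the supply zeroed, R₁ and R₂ appear in parallel from the tap: R_th = R₁‖R₂ = (18.0 × 39.0)/57.00 = 12.3 kΩ.

V_th = 4.40 V, R_th = 12.3 kΩ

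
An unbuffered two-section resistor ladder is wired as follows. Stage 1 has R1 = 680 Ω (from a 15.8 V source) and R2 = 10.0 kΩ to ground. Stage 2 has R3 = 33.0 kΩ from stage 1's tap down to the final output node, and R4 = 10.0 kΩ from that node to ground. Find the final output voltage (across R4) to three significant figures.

Stage 2 presents R3+R4 = 43000 Ω as a load on stage 1's tap.
Stage 1's lower leg becomes R2‖(R3+R4) = 8113 Ω, so V_mid = 15.8 × 8113/8793 = 14.58 V.
Stage 2 is itself unloaded: V_out = V_mid × R4/(R3+R4) = 14.58 × 10000/43000 = 3.39 V.

V_out ≈ 3.39 V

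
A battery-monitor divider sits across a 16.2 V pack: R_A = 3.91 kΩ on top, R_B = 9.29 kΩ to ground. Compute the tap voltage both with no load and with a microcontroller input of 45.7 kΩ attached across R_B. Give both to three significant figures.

Unloaded: 11.4 V; loaded: 10.8 V

Open-circuit: V = 16.2 × 9.29/(3.91 + 9.29) = 11.4 V.
With the load, R_B becomes R_B‖R_L = 7.721 kΩ, so V = 16.2 × 7.721/11.63 = 10.8 V.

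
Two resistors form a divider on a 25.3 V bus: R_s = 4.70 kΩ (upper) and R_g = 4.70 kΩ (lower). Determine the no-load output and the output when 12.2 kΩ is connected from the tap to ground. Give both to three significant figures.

Unloaded: 12.7 V; loaded: 10.6 V

Open-circuit: V = 25.3 × 4.70/(4.70 + 4.70) = 12.7 V.
With the load, R_g becomes R_g‖R_L = 3.393 kΩ, so V = 25.3 × 3.393/8.093 = 10.6 V.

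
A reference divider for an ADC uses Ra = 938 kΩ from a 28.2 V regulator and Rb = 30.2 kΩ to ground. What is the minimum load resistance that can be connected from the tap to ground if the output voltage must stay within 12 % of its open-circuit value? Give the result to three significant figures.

Output resistance R_th = Ra‖Rb = (938 × 30.2)/968.2 = 29.26 kΩ.
The fractional drop is R_th/(R_th + R_L); requiring this ≤ 0.120 gives R_L ≥ R_th(1/0.120 − 1) = 29.26 × 7.333 = 215 kΩ.

R_L(min) ≈ 215 kΩ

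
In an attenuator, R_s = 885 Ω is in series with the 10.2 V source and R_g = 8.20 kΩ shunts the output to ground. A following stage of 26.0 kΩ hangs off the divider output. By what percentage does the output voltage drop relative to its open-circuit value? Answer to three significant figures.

2.98 %

The divider's output (Thévenin) resistance is R_s‖R_g = 798.8 Ω.
Fractional drop under load = R_th/(R_th + R_L) = 798.8 / (798.8 + 26000) = 0.02981.
So the output falls by 2.98 %.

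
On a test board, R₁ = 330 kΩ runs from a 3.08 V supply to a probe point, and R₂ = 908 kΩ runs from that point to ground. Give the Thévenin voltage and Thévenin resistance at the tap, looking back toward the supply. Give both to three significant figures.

V_th is the open-circuit tap voltage: 3.08 × 908/(330 + 908) = 2.26 V.
With the supply zeroed, R₁ and R₂ appear in parallel from the tap: R_th = R₁‖R₂ = (330 × 908)/1238 = 242 kΩ.

V_th = 2.26 V, R_th = 242 kΩ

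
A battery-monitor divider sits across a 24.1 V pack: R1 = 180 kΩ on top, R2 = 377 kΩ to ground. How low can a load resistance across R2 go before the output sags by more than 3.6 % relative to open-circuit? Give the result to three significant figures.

R_L(min) ≈ 3.26 MΩ

Output resistance R_th = R1‖R2 = (180 × 377)/557.0 = 121.8 kΩ.
The fractional drop is R_th/(R_th + R_L); requiring this ≤ 0.0360 gives R_L ≥ R_th(1/0.0360 − 1) = 121.8 × 26.78 = 3.26 MΩ.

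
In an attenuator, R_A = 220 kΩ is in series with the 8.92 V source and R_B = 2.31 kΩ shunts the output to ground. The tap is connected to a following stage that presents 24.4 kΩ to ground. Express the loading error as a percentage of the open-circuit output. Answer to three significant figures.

Unloaded V = 8.92 × 2.31/222.3 = 0.092687 V.
Loaded: R_B‖R_L = 2.110 kΩ, giving V = 8.92 × 2.110/222.1 = 0.084747 V.
Drop = (0.092687 − 0.084747) / 0.092687 = 8.57 %.

8.57 %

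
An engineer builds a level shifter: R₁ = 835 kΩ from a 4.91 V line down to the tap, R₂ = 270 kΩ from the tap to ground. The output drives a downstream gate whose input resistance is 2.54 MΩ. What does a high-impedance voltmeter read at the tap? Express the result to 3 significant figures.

The load sits in parallel with R₂: R₂‖R_L = (270 × 2540) / (270 + 2540) = 244.1 kΩ.
V_out = 4.91 × 244.1 / (835 + 244.1) = 4.91 × 244.1/1079 = 1.11 V.

V_out ≈ 1.11 V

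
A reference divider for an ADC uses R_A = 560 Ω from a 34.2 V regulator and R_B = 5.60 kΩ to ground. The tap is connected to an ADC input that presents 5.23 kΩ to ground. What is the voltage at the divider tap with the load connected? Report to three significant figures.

The load sits in parallel with R_B: R_B‖R_L = (5600 × 5230) / (5600 + 5230) = 2704 Ω.
V_out = 34.2 × 2704 / (560 + 2704) = 34.2 × 2704/3264 = 28.3 V.
(Unloaded it would have been 31.1 V.)

V_out ≈ 28.3 V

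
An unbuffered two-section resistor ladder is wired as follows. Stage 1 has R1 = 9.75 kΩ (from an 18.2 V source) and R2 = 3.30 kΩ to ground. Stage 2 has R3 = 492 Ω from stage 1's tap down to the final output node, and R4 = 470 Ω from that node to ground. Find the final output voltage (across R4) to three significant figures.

V_out ≈ 0.631 V

Stage 2 presents R3+R4 = 962.0 Ω as a load on stage 1's tap.
Stage 1's lower leg becomes R2‖(R3+R4) = 744.9 Ω, so V_mid = 18.2 × 744.9/10490 = 1.292 V.
Stage 2 is itself unloaded: V_out = V_mid × R4/(R3+R4) = 1.292 × 470/962.0 = 0.631 V.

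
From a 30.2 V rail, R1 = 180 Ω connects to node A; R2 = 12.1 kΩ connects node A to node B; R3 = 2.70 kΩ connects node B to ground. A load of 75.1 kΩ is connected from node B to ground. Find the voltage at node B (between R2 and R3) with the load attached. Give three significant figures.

At node B, R3 is in parallel with the load: R3‖R_L = 2606 Ω.
Below node A the resistance is R2 + (R3‖R_L) = 14710 Ω, so V_A = 30.2 × 14710/14890 = 29.83 V.
Then V_B = V_A × (R3‖R_L)/(R2 + R3‖R_L) = 29.83 × 2606/14710 = 5.29 V.

V ≈ 5.29 V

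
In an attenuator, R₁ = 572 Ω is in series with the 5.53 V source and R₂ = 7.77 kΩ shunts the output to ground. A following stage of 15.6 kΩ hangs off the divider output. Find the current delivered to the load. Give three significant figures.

R₂‖R_L = 5187 Ω; V_out = 5.53 × 5187/5759 = 4.981 V.
I_L = V_out / R_L = 4.981 / 15.6 kΩ = 0.319 mA.

I_L ≈ 0.319 mA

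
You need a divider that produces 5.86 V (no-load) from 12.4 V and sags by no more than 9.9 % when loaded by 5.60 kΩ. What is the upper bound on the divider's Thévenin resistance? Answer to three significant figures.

Loading drop = R_th/(R_th + R_L) ≤ 0.0990, so R_th ≤ R_L · ε/(1−ε) = 5.60 kΩ × 0.0990/0.9010 = 615 Ω.
(Any R1, R2 with R2/(R1+R2) = 0.473 and R1‖R2 ≤ 615 Ω will meet the spec.)

R_th ≤ 615 Ω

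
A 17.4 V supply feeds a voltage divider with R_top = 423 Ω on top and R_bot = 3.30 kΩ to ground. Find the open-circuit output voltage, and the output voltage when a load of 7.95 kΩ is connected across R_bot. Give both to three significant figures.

Unloaded: 15.4 V; loaded: 14.7 V

Open-circuit: V = 17.4 × 3300/(423 + 3300) = 15.4 V.
With the load, R_bot becomes R_bot‖R_L = 2332 Ω, so V = 17.4 × 2332/2755 = 14.7 V.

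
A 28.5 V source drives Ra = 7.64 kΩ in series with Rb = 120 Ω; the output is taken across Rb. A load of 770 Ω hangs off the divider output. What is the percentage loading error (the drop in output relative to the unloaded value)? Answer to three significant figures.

13.3 %

Unloaded V = 28.5 × 120/7760 = 0.44072 V.
Loaded: Rb‖R_L = 103.8 Ω, giving V = 28.5 × 103.8/7744 = 0.38210 V.
Drop = (0.44072 − 0.38210) / 0.44072 = 13.3 %.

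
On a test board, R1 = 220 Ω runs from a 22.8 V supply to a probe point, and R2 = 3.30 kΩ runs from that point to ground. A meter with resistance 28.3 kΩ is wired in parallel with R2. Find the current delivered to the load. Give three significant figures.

R2‖R_L = 2955 Ω; V_out = 22.8 × 2955/3175 = 21.22 V.
I_L = V_out / R_L = 21.22 / 28.3 kΩ = 0.750 mA.

I_L ≈ 0.750 mA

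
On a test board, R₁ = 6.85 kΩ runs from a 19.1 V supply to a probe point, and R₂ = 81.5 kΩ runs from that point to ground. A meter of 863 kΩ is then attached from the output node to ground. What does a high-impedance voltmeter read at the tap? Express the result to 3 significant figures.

The load sits in parallel with R₂: R₂‖R_L = (81.5 × 863) / (81.5 + 863) = 74.47 kΩ.
V_out = 19.1 × 74.47 / (6.85 + 74.47) = 19.1 × 74.47/81.32 = 17.5 V.
(Unloaded it would have been 17.6 V.)

V_out ≈ 17.5 V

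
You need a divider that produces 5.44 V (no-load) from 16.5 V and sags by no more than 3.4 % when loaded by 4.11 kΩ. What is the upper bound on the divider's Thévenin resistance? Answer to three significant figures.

Loading drop = R_th/(R_th + R_L) ≤ 0.0340, so R_th ≤ R_L · ε/(1−ε) = 4.11 kΩ × 0.0340/0.9660 = 145 Ω.

R_th ≤ 145 Ω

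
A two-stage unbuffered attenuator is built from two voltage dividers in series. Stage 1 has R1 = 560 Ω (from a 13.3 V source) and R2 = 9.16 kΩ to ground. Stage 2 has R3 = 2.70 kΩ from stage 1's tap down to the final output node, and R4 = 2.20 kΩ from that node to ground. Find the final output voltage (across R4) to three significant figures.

V_out ≈ 5.08 V

Stage 2 presents R3+R4 = 4900 Ω as a load on stage 1's tap.
Stage 1's lower leg becomes R2‖(R3+R4) = 3192 Ω, so V_mid = 13.3 × 3192/3752 = 11.32 V.
Stage 2 is itself unloaded: V_out = V_mid × R4/(R3+R4) = 11.32 × 2200/4900 = 5.08 V.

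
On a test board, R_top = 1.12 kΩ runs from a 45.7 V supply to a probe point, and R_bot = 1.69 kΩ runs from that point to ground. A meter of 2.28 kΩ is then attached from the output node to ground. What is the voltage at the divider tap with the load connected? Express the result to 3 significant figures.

The load sits in parallel with R_bot: R_bot‖R_L = (1.69 × 2.28) / (1.69 + 2.28) = 0.9706 kΩ.
V_out = 45.7 × 0.9706 / (1.12 + 0.9706) = 45.7 × 0.9706/2.091 = 21.2 V.

V_out ≈ 21.2 V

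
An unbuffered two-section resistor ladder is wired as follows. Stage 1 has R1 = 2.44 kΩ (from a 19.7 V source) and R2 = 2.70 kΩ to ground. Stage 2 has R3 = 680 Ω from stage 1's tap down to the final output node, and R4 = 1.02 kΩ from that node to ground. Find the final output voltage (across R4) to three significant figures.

Stage 2 presents R3+R4 = 1700 Ω as a load on stage 1's tap.
Stage 1's lower leg becomes R2‖(R3+R4) = 1043 Ω, so V_mid = 19.7 × 1043/3483 = 5.900 V.
Stage 2 is itself unloaded: V_out = V_mid × R4/(R3+R4) = 5.900 × 1020/1700 = 3.54 V.

V_out ≈ 3.54 V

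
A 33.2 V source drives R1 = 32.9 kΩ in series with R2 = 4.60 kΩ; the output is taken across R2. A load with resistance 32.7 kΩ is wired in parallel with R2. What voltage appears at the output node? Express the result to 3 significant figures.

The load sits in parallel with R2: R2‖R_L = (4.60 × 32.7) / (4.60 + 32.7) = 4.033 kΩ.
V_out = 33.2 × 4.033 / (32.9 + 4.033) = 33.2 × 4.033/36.93 = 3.63 V.

V_out ≈ 3.63 V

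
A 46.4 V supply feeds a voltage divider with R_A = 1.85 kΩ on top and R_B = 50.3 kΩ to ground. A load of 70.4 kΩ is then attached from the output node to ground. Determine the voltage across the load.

V_out ≈ 43.6 V

The load sits in parallel with R_B: R_B‖R_L = (50.3 × 70.4) / (50.3 + 70.4) = 29.34 kΩ.
V_out = 46.4 × 29.34 / (1.85 + 29.34) = 46.4 × 29.34/31.19 = 43.6 V.
(Unloaded it would have been 44.8 V.)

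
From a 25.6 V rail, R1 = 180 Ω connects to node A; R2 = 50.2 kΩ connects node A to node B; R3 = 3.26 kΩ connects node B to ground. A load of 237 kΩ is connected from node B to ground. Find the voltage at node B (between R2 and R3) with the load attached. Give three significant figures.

V ≈ 1.54 V

At node B, R3 is in parallel with the load: R3‖R_L = 3216 Ω.
Below node A the resistance is R2 + (R3‖R_L) = 53420 Ω, so V_A = 25.6 × 53420/53600 = 25.51 V.
Then V_B = V_A × (R3‖R_L)/(R2 + R3‖R_L) = 25.51 × 3216/53420 = 1.54 V.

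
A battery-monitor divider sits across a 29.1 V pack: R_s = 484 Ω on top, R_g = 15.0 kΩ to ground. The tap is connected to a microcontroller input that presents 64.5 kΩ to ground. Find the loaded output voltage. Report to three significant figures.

The load sits in parallel with R_g: R_g‖R_L = (15000 × 64500) / (15000 + 64500) = 12170 Ω.
V_out = 29.1 × 12170 / (484 + 12170) = 29.1 × 12170/12650 = 28.0 V.

V_out ≈ 28.0 V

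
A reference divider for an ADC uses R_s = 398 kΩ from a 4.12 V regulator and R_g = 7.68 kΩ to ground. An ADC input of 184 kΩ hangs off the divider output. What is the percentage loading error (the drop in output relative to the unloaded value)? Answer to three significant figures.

3.93 %

The divider's output (Thévenin) resistance is R_s‖R_g = 7.535 kΩ.
Fractional drop under load = R_th/(R_th + R_L) = 7.535 / (7.535 + 184) = 0.03934.
So the output falls by 3.93 %.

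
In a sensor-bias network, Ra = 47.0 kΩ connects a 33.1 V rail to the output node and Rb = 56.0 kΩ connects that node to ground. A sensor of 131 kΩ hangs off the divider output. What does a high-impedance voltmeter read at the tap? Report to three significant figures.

V_out ≈ 15.1 V

The load sits in parallel with Rb: Rb‖R_L = (56.0 × 131) / (56.0 + 131) = 39.23 kΩ.
V_out = 33.1 × 39.23 / (47.0 + 39.23) = 33.1 × 39.23/86.23 = 15.1 V.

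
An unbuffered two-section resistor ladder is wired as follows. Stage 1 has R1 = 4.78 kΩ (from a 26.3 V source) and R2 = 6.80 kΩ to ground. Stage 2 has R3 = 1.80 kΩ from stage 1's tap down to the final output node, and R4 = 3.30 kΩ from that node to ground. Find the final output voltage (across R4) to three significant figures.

Stage 2 presents R3+R4 = 5.100 kΩ as a load on stage 1's tap.
Stage 1's lower leg becomes R2‖(R3+R4) = 2.914 kΩ, so V_mid = 26.3 × 2.914/7.694 = 9.961 V.
Stage 2 is itself unloaded: V_out = V_mid × R4/(R3+R4) = 9.961 × 3.30/5.100 = 6.45 V.

V_out ≈ 6.45 V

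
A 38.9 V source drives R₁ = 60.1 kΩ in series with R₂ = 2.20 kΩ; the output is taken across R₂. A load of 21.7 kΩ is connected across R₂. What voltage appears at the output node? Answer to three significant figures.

V_out ≈ 1.25 V

The load sits in parallel with R₂: R₂‖R_L = (2.20 × 21.7) / (2.20 + 21.7) = 1.997 kΩ.
V_out = 38.9 × 1.997 / (60.1 + 1.997) = 38.9 × 1.997/62.10 = 1.25 V.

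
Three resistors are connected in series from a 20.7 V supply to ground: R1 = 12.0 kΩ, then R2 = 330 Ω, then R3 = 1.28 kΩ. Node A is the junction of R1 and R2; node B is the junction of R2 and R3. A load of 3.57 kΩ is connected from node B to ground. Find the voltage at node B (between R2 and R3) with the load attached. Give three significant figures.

At node B, R3 is in parallel with the load: R3‖R_L = 942.2 Ω.
Below node A the resistance is R2 + (R3‖R_L) = 1272 Ω, so V_A = 20.7 × 1272/13270 = 1.984 V.
Then V_B = V_A × (R3‖R_L)/(R2 + R3‖R_L) = 1.984 × 942.2/1272 = 1.47 V.

V ≈ 1.47 V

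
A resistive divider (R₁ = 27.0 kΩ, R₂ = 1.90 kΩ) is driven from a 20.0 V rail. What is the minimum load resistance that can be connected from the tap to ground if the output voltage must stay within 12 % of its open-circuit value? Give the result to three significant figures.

Output resistance R_th = R₁‖R₂ = (27.0 × 1.90)/28.90 = 1.775 kΩ.
The fractional drop is R_th/(R_th + R_L); requiring this ≤ 0.120 gives R_L ≥ R_th(1/0.120 − 1) = 1.775 × 7.333 = 13.0 kΩ.

R_L(min) ≈ 13.0 kΩ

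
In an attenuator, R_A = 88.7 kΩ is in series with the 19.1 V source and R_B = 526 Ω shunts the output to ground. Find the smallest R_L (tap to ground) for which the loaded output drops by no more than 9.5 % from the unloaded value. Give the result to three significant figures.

R_L(min) ≈ 4.98 kΩ

Output resistance R_th = R_A‖R_B = (88700 × 526)/89230 = 522.9 Ω.
The fractional drop is R_th/(R_th + R_L); requiring this ≤ 0.0950 gives R_L ≥ R_th(1/0.0950 − 1) = 522.9 × 9.526 = 4.98 kΩ.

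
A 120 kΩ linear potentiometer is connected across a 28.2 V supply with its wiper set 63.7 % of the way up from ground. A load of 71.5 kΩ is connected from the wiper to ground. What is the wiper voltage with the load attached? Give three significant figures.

The wiper splits the pot into (1−α)R = 43.56 kΩ above and αR = 76.44 kΩ below.
Lower section ‖ load = 36.94 kΩ.
V_wiper = 28.2 × 36.94/(43.56 + 36.94) = 12.9 V.

V ≈ 12.9 V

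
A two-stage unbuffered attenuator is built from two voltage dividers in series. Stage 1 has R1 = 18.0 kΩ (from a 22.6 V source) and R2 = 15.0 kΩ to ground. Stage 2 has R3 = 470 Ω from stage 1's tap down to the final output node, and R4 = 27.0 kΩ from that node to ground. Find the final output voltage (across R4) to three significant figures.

Stage 2 presents R3+R4 = 27470 Ω as a load on stage 1's tap.
Stage 1's lower leg becomes R2‖(R3+R4) = 9702 Ω, so V_mid = 22.6 × 9702/27700 = 7.915 V.
Stage 2 is itself unloaded: V_out = V_mid × R4/(R3+R4) = 7.915 × 27000/27470 = 7.78 V.

V_out ≈ 7.78 V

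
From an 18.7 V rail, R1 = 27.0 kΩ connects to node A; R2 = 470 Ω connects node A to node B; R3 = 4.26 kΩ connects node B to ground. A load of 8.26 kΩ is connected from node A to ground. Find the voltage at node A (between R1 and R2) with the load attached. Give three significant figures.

V ≈ 1.87 V

Below node A the series string R2+R3 = 4730 Ω sits in parallel with the 8260 Ω load: 3008 Ω.
V_A = 18.7 × 3008/(27000 + 3008) = 1.87 V.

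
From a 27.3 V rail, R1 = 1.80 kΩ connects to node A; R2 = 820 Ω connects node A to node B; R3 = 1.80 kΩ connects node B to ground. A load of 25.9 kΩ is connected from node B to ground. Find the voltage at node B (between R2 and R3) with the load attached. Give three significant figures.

V ≈ 10.7 V

At node B, R3 is in parallel with the load: R3‖R_L = 1683 Ω.
Below node A the resistance is R2 + (R3‖R_L) = 2503 Ω, so V_A = 27.3 × 2503/4303 = 15.88 V.
Then V_B = V_A × (R3‖R_L)/(R2 + R3‖R_L) = 15.88 × 1683/2503 = 10.7 V.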